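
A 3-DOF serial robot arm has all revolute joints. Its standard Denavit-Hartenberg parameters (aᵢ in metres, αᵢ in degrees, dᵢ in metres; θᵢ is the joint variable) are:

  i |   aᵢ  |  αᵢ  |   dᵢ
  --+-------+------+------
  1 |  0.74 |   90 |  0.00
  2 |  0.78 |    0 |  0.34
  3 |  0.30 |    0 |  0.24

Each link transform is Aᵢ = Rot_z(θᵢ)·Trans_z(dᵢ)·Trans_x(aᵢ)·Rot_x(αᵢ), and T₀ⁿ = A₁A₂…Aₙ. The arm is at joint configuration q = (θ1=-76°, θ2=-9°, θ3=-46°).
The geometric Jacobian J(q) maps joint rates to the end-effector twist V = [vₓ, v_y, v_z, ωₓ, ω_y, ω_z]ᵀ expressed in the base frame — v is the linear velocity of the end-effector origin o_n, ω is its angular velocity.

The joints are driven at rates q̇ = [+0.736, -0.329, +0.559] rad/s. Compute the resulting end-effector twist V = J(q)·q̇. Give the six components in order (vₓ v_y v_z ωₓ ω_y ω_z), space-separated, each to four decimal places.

1.3087 -0.1305 -0.2139 -0.2232 -0.0556 0.7360

o_n = [-0.1557, -1.7728, -0.3678]
J₁: ẑ×o_n = [1.7728, -0.1557, 0.0000], ω = ẑ
J2: z=[-0.9703, -0.2419, 0.0000] o=[0.1790, -0.7180, 0.0000] → [0.0890, -0.3568, 0.9425, -0.9703, -0.2419, 0.0000]
J3: z=[-0.9703, -0.2419, 0.0000] o=[0.0355, -1.5478, -0.1220] → [0.0595, -0.2384, 0.1721, -0.9703, -0.2419, 0.0000]
V = J·q̇ = [1.3087, -0.1305, -0.2139, -0.2232, -0.0556, 0.7360]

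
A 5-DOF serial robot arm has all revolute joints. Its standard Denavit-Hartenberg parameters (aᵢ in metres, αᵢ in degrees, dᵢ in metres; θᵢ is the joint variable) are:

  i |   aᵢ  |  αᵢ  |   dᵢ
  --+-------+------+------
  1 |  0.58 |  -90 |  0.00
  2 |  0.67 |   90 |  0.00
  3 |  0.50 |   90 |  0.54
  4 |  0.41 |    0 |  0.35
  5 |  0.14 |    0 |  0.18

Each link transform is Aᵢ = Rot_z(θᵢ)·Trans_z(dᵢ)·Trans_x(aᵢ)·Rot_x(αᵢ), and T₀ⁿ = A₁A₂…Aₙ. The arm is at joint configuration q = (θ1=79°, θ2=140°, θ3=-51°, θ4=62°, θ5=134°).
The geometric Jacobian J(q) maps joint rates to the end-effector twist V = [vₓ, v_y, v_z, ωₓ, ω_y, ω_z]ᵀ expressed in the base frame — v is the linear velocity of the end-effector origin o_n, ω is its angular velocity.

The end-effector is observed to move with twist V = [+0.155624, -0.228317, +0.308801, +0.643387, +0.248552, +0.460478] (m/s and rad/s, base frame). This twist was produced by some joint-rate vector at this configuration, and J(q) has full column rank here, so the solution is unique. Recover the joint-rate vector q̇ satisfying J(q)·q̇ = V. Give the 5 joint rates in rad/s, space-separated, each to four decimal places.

o_n = [0.8805, 0.5097, -1.0530]
J₁: ẑ×o_n = [-0.5097, 0.8805, 0.0000], ω = ẑ
J2: z=[-0.9816, 0.1908, 0.0000] o=[0.1107, 0.5693, 0.0000] → [-0.2009, -1.0337, -0.0883, -0.9816, 0.1908, 0.0000]
J3: z=[0.1226, 0.6310, -0.7660] o=[0.0127, 0.0655, -0.4307] → [-0.0525, -0.5884, -0.4931, 0.1226, 0.6310, -0.7660]
J4: z=[0.7314, 0.4643, 0.4995] o=[0.4144, 0.0955, -1.0466] → [-0.2099, 0.2375, 0.0865, 0.7314, 0.4643, 0.4995]
J5: z=[0.7314, 0.4643, 0.4995] o=[0.8439, 0.3668, -1.2269] → [0.0094, -0.1089, 0.0875, 0.7314, 0.4643, 0.4995]
q̇ = J⁺·V = [-0.4360, 0.1100, -0.4510, 0.3580, 0.7450]

-0.4360 0.1100 -0.4510 0.3580 0.7450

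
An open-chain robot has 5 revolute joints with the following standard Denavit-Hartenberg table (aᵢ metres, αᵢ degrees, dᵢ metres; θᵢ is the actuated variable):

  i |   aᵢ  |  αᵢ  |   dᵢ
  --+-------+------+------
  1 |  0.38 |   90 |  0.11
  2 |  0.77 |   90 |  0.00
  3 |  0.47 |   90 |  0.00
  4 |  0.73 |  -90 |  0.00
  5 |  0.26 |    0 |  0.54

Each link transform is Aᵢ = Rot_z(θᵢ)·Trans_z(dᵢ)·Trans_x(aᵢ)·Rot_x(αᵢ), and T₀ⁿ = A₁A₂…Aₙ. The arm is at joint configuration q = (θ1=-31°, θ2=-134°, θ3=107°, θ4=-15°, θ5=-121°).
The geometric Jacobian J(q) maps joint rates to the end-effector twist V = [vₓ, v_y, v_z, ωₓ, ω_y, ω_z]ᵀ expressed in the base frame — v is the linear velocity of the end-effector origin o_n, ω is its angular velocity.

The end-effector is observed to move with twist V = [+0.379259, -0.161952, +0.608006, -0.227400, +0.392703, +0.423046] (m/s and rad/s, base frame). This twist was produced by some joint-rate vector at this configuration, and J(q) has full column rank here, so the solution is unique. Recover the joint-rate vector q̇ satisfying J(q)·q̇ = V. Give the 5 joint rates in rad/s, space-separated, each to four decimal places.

o_n = [-0.8972, -0.8596, -0.0927]
J₁: ẑ×o_n = [0.8596, -0.8972, 0.0000], ω = ẑ
J2: z=[-0.5150, -0.8572, 0.0000] o=[0.3257, -0.1957, 0.1100] → [0.1737, -0.1044, -0.7064, -0.5150, -0.8572, 0.0000]
J3: z=[-0.6166, 0.3705, 0.6947] o=[-0.1328, 0.0798, -0.4439] → [0.7826, -0.3145, 0.8624, -0.6166, 0.3705, 0.6947]
J4: z=[-0.7200, 0.0915, -0.6879] o=[-0.2824, -0.3547, -0.3450] → [-0.3242, 0.6046, 0.4198, -0.7200, 0.0915, -0.6879]
J5: z=[-0.6780, 0.1186, 0.7254] o=[-0.3905, -1.0764, -0.3280] → [-0.1294, -0.2081, -0.0869, -0.6780, 0.1186, 0.7254]
q̇ = J⁺·V = [-0.0400, -0.2150, 0.5610, -0.0560, 0.0480]

-0.0400 -0.2150 0.5610 -0.0560 0.0480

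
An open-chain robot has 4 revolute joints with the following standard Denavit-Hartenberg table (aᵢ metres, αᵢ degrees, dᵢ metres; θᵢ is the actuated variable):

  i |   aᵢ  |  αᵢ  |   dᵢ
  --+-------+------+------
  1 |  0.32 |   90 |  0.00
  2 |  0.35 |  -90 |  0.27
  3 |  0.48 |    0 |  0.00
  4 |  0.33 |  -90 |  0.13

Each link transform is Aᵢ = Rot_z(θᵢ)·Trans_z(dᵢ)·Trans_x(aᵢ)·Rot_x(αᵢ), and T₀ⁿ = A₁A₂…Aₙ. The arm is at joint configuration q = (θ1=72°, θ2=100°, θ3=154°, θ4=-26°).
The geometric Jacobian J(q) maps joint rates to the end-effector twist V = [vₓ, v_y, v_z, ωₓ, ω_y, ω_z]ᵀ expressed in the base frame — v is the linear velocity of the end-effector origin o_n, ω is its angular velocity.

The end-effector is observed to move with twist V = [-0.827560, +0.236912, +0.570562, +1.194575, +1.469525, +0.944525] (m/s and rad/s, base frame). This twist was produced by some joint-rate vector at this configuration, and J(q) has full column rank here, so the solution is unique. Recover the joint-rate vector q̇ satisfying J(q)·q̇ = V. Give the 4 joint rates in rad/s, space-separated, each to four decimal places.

o_n = [-0.1161, 0.2915, -0.3028]
J₁: ẑ×o_n = [-0.2915, -0.1161, 0.0000], ω = ẑ
J2: z=[0.9511, -0.3090, 0.0000] o=[0.0989, 0.3043, 0.0000] → [0.0936, 0.2880, -0.0786, 0.9511, -0.3090, 0.0000]
J3: z=[-0.3043, -0.9366, -0.1736] o=[0.3369, 0.1631, 0.3447] → [0.6288, -0.1184, -0.4633, -0.3043, -0.9366, -0.1736]
J4: z=[-0.3043, -0.9366, -0.1736] o=[0.1599, 0.2994, -0.0802] → [0.2072, -0.0198, -0.2561, -0.3043, -0.9366, -0.1736]
q̇ = J⁺·V = [0.6330, 0.6820, -0.7950, -0.9990]

0.6330 0.6820 -0.7950 -0.9990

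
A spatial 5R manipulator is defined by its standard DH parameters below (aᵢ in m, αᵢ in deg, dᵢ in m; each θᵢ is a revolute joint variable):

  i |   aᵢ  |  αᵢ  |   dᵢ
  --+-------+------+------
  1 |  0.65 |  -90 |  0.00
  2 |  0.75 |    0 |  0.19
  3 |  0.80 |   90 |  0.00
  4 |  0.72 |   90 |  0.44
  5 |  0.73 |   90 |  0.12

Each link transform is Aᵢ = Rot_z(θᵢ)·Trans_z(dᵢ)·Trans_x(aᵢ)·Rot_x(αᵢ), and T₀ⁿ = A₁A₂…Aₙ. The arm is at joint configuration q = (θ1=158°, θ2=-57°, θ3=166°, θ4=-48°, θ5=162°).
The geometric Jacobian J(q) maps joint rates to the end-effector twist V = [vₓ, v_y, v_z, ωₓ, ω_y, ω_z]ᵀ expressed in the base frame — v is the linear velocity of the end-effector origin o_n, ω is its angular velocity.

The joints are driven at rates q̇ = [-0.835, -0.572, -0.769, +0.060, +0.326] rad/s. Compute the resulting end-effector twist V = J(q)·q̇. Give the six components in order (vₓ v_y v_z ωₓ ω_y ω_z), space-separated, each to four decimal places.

-0.2415 1.3498 0.8743 0.4583 1.4964 -0.6255

o_n = [-1.3791, 0.4595, -0.2761]
J₁: ẑ×o_n = [-0.4595, -1.3791, 0.0000], ω = ẑ
J2: z=[-0.3746, -0.9272, 0.0000] o=[-0.6027, 0.2435, 0.0000] → [0.2560, -0.1034, -0.8008, -0.3746, -0.9272, 0.0000]
J3: z=[-0.3746, -0.9272, 0.0000] o=[-1.0526, 0.2203, 0.6290] → [0.8392, -0.3390, -0.3923, -0.3746, -0.9272, 0.0000]
J4: z=[-0.8767, 0.3542, -0.3256] o=[-0.8111, 0.1228, -0.1274] → [0.0570, 0.0546, -0.0940, -0.8767, 0.3542, -0.3256]
J5: z=[0.0263, 0.7110, 0.7027] o=[-0.8510, 0.7160, -0.7262] → [0.5003, -0.3829, 0.3688, 0.0263, 0.7110, 0.7027]
V = J·q̇ = [-0.2415, 1.3498, 0.8743, 0.4583, 1.4964, -0.6255]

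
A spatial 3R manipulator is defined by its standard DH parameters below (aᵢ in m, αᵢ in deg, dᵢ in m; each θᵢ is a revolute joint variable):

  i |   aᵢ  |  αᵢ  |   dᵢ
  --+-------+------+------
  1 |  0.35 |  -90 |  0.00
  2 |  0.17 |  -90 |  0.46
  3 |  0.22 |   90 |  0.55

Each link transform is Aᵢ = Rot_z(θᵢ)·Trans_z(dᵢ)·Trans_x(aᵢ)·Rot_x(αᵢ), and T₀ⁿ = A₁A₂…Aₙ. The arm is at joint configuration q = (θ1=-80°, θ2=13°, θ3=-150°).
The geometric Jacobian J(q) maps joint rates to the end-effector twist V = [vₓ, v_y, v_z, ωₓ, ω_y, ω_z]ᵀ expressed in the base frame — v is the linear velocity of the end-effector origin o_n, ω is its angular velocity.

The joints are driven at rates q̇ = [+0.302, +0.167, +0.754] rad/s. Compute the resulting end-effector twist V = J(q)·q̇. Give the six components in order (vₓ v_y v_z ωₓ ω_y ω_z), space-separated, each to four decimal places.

o_n = [0.5972, -0.1042, -0.5313]
J₁: ẑ×o_n = [0.1042, 0.5972, -0.0000], ω = ẑ
J2: z=[0.9848, 0.1736, 0.0000] o=[0.0608, -0.3447, 0.0000] → [-0.0923, 0.5232, 0.1437, 0.9848, 0.1736, 0.0000]
J3: z=[-0.0391, 0.2215, -0.9744] o=[0.5426, -0.4279, -0.0382] → [0.2062, -0.0725, -0.0247, -0.0391, 0.2215, -0.9744]
V = J·q̇ = [0.1716, 0.2131, 0.0053, 0.1350, 0.1960, -0.4327]

0.1716 0.2131 0.0053 0.1350 0.1960 -0.4327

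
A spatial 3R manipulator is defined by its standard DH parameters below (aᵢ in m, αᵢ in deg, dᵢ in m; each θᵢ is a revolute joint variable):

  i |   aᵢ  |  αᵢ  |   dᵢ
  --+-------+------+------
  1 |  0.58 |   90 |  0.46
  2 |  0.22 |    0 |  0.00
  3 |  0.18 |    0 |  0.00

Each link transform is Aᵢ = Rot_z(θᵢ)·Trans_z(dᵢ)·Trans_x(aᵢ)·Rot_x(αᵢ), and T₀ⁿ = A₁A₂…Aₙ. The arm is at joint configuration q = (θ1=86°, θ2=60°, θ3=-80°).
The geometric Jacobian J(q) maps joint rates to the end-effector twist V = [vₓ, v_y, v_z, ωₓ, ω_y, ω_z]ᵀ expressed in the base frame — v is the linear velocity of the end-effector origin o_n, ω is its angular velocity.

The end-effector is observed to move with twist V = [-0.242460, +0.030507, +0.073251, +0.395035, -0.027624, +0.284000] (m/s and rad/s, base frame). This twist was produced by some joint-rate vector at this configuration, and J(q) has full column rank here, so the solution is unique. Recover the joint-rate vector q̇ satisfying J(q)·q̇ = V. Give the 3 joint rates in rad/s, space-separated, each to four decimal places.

0.2840 0.0570 0.3390

o_n = [0.0599, 0.8571, 0.5890]
J₁: ẑ×o_n = [-0.8571, 0.0599, 0.0000], ω = ẑ
J2: z=[0.9976, -0.0698, 0.0000] o=[0.0405, 0.5786, 0.4600] → [-0.0090, -0.1286, 0.2791, 0.9976, -0.0698, 0.0000]
J3: z=[0.9976, -0.0698, 0.0000] o=[0.0481, 0.6883, 0.6505] → [0.0043, 0.0614, 0.1691, 0.9976, -0.0698, 0.0000]
q̇ = J⁺·V = [0.2840, 0.0570, 0.3390]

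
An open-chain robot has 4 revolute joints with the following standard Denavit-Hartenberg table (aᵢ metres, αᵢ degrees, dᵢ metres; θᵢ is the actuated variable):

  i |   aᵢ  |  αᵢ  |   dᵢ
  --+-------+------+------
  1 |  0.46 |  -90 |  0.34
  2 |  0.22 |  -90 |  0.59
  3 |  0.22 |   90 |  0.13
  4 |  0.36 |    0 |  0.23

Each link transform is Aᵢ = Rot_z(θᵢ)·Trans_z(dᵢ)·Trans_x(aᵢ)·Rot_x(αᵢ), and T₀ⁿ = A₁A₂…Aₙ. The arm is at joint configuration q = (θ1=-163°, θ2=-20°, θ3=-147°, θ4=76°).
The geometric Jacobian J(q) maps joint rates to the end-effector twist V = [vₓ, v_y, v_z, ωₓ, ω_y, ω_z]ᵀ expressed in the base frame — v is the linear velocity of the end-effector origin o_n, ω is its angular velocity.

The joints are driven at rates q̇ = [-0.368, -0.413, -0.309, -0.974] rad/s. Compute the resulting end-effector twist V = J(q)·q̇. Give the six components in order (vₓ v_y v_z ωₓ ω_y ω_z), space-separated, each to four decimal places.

-0.1525 0.0645 -0.0107 -0.2576 -0.5011 0.1038

o_n = [-0.2854, -0.6774, -0.1661]
J₁: ẑ×o_n = [0.6774, -0.2854, 0.0000], ω = ẑ
J2: z=[0.2924, -0.9563, 0.0000] o=[-0.4399, -0.1345, 0.3400] → [0.4840, 0.1480, -0.0109, 0.2924, -0.9563, 0.0000]
J3: z=[-0.3271, -0.1000, -0.9397] o=[-0.4651, -0.7592, 0.4152] → [0.1350, -0.3590, -0.0088, -0.3271, -0.1000, -0.9397]
J4: z=[0.2442, 0.9517, -0.1863] o=[-0.3068, -0.8360, 0.2300] → [-0.3474, 0.0927, 0.0184, 0.2442, 0.9517, -0.1863]
V = J·q̇ = [-0.1525, 0.0645, -0.0107, -0.2576, -0.5011, 0.1038]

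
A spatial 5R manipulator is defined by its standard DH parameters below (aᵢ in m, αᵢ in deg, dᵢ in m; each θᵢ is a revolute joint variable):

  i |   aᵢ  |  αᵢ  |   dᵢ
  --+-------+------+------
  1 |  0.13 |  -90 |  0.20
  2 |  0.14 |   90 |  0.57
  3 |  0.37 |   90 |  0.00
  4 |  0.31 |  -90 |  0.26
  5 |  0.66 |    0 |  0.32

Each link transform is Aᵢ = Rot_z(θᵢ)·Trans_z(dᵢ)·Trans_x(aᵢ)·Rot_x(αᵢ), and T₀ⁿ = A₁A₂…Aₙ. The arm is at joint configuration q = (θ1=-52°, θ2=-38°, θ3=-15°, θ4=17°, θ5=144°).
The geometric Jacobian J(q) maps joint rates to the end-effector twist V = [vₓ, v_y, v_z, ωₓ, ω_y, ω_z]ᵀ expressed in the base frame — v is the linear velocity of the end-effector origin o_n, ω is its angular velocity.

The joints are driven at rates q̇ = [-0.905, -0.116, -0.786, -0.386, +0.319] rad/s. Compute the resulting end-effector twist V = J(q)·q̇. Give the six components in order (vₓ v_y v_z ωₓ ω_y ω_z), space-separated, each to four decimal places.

0.0296 -0.6571 0.0789 0.4085 -0.0664 -1.2779

o_n = [0.6359, 0.2865, 0.5332]
J₁: ẑ×o_n = [-0.2865, 0.6359, 0.0000], ω = ẑ
J2: z=[0.7880, 0.6157, 0.0000] o=[0.0800, -0.1024, 0.2000] → [0.2051, -0.2625, -0.0357, 0.7880, 0.6157, 0.0000]
J3: z=[-0.3790, 0.4851, 0.7880] o=[0.5971, 0.1616, 0.2862] → [0.0214, 0.1241, -0.0662, -0.3790, 0.4851, 0.7880]
J4: z=[-0.8867, -0.4340, -0.1593] o=[0.6950, -0.1193, 0.5062] → [0.0530, 0.0333, -0.3855, -0.8867, -0.4340, -0.1593]
J5: z=[-0.4399, 0.6859, 0.5797] o=[0.5086, -0.4132, 0.7125] → [-0.5287, -0.0051, -0.3951, -0.4399, 0.6859, 0.5797]
V = J·q̇ = [0.0296, -0.6571, 0.0789, 0.4085, -0.0664, -1.2779]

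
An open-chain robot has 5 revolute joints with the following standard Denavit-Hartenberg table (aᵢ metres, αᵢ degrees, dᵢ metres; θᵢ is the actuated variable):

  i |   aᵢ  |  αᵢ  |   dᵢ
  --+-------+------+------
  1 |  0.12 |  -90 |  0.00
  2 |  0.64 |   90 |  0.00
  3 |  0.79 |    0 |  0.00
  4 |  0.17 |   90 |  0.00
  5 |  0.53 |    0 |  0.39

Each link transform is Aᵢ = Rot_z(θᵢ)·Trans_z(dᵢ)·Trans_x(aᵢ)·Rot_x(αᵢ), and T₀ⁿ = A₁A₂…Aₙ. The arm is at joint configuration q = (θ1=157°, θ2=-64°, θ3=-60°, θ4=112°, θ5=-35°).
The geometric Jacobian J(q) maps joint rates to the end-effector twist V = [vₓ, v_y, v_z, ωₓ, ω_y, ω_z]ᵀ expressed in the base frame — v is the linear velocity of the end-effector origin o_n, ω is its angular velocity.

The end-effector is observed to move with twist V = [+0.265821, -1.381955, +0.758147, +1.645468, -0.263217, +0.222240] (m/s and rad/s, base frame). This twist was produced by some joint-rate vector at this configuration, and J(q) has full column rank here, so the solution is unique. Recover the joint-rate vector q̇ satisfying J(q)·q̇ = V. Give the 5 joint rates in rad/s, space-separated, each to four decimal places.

o_n = [-0.8786, 0.8598, 1.4075]
J₁: ẑ×o_n = [-0.8598, -0.8786, 0.0000], ω = ẑ
J2: z=[-0.3907, -0.9205, 0.0000] o=[-0.1105, 0.0469, 0.0000] → [-1.2956, 0.5500, -1.0247, -0.3907, -0.9205, 0.0000]
J3: z=[0.8273, -0.3512, 0.4384] o=[-0.3687, 0.1565, 0.5752] → [-0.6006, -0.9121, 0.4028, 0.8273, -0.3512, 0.4384]
J4: z=[0.8273, -0.3512, 0.4384] o=[-0.2608, 0.8539, 0.9303] → [-0.1702, -0.6657, -0.2121, 0.8273, -0.3512, 0.4384]
J5: z=[-0.0774, 0.7017, 0.7083] o=[-0.3554, 0.7486, 1.0243] → [0.1901, -0.3409, 0.3585, -0.0774, 0.7017, 0.7083]
q̇ = J⁺·V = [-0.1660, -0.6820, 0.9230, 0.7010, -0.4570]

-0.1660 -0.6820 0.9230 0.7010 -0.4570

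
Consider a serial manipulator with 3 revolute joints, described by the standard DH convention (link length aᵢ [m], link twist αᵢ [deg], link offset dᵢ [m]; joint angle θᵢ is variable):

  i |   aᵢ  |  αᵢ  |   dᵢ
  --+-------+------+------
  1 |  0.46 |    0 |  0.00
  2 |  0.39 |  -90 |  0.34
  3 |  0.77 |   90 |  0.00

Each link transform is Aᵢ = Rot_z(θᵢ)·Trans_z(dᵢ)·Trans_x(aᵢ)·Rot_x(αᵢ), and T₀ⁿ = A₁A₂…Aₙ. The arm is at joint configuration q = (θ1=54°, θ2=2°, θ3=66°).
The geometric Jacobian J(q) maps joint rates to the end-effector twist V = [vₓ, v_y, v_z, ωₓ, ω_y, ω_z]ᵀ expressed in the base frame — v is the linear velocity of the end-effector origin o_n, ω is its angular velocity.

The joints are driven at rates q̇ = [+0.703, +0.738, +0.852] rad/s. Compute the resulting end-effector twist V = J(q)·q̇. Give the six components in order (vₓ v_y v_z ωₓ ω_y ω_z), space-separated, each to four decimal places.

-1.4368 0.2598 -0.2668 -0.7063 0.4764 1.4410

o_n = [0.6636, 0.9551, -0.3634]
J₁: ẑ×o_n = [-0.9551, 0.6636, 0.0000], ω = ẑ
J2: z=[0.0000, 0.0000, 1.0000] o=[0.2704, 0.3721, 0.0000] → [-0.5830, 0.3932, 0.0000, 0.0000, 0.0000, 1.0000]
J3: z=[-0.8290, 0.5592, 0.0000] o=[0.4885, 0.6955, 0.3400] → [-0.3934, -0.5832, -0.3132, -0.8290, 0.5592, 0.0000]
V = J·q̇ = [-1.4368, 0.2598, -0.2668, -0.7063, 0.4764, 1.4410]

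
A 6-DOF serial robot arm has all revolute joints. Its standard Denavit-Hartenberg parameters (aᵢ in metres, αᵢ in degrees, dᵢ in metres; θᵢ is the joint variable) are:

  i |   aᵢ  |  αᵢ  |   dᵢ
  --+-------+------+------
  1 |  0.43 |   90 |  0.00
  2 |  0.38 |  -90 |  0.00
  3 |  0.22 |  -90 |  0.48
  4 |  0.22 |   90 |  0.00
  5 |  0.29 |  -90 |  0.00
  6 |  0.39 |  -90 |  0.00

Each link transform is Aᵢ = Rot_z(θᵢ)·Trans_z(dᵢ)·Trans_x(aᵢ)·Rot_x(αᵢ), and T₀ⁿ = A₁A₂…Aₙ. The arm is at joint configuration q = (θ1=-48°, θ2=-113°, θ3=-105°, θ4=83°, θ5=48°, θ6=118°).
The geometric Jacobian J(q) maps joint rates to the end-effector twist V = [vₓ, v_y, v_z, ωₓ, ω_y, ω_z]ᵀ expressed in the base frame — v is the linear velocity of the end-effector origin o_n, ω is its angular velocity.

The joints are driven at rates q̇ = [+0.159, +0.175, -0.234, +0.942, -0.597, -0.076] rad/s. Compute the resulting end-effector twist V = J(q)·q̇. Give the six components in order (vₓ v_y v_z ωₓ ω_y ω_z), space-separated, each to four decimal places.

0.4296 0.0465 -0.1643 -0.3692 0.6493 -0.6311

o_n = [0.3007, -0.2402, -0.4991]
J₁: ẑ×o_n = [0.2402, 0.3007, -0.0000], ω = ẑ
J2: z=[-0.7431, -0.6691, 0.0000] o=[0.2877, -0.3196, 0.0000] → [0.3339, -0.3709, -0.0503, -0.7431, -0.6691, 0.0000]
J3: z=[0.6159, -0.6841, -0.3907] o=[0.1884, -0.2092, -0.3498] → [0.0900, 0.0481, 0.0578, 0.6159, -0.6841, -0.3907]
J4: z=[-0.4449, 0.1073, -0.8891] o=[0.3410, -0.6963, -0.4849] → [0.4040, 0.0295, -0.1986, -0.4449, 0.1073, -0.8891]
J5: z=[-0.5702, -0.7995, 0.1889] o=[0.1891, -0.5663, -0.3932] → [0.0230, -0.0393, -0.0967, -0.5702, -0.7995, 0.1889]
J6: z=[0.2155, -0.3674, -0.9047] o=[-0.0408, -0.4284, -0.5040] → [0.1686, -0.3100, 0.1661, 0.2155, -0.3674, -0.9047]
V = J·q̇ = [0.4296, 0.0465, -0.1643, -0.3692, 0.6493, -0.6311]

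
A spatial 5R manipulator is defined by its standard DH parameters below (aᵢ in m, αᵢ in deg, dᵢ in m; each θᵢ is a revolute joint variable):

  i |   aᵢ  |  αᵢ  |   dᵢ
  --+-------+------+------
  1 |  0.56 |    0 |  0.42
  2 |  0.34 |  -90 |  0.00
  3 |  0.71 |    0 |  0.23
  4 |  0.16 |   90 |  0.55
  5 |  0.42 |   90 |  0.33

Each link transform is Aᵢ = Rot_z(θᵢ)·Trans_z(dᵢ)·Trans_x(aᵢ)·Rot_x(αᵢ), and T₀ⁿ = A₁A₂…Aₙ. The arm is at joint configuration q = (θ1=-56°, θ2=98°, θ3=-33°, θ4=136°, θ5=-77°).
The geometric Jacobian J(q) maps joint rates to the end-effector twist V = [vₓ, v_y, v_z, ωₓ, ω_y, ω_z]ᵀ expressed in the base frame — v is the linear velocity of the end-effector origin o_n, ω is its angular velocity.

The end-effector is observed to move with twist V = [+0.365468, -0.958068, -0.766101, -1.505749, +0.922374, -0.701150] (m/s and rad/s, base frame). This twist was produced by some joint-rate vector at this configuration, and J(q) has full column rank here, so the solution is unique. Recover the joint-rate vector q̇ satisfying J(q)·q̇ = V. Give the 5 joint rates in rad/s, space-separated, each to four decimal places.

-0.9280 0.1110 0.8800 0.8130 -0.5150

o_n = [0.9566, 0.6141, 0.4845]
J₁: ẑ×o_n = [-0.6141, 0.9566, 0.0000], ω = ẑ
J2: z=[0.0000, 0.0000, 1.0000] o=[0.3131, -0.4643, 0.4200] → [-1.0783, 0.6435, 0.0000, 0.0000, 0.0000, 1.0000]
J3: z=[-0.6691, 0.7431, 0.0000] o=[0.5658, -0.2368, 0.4200] → [0.0479, 0.0432, -0.8598, -0.6691, 0.7431, 0.0000]
J4: z=[-0.6691, 0.7431, 0.0000] o=[0.8544, 0.3326, 0.8067] → [-0.2394, -0.2156, -0.2643, -0.6691, 0.7431, 0.0000]
J5: z=[0.7241, 0.6520, -0.2250] o=[0.4597, 0.7173, 0.6508] → [-0.1316, 0.0086, -0.3987, 0.7241, 0.6520, -0.2250]
q̇ = J⁺·V = [-0.9280, 0.1110, 0.8800, 0.8130, -0.5150]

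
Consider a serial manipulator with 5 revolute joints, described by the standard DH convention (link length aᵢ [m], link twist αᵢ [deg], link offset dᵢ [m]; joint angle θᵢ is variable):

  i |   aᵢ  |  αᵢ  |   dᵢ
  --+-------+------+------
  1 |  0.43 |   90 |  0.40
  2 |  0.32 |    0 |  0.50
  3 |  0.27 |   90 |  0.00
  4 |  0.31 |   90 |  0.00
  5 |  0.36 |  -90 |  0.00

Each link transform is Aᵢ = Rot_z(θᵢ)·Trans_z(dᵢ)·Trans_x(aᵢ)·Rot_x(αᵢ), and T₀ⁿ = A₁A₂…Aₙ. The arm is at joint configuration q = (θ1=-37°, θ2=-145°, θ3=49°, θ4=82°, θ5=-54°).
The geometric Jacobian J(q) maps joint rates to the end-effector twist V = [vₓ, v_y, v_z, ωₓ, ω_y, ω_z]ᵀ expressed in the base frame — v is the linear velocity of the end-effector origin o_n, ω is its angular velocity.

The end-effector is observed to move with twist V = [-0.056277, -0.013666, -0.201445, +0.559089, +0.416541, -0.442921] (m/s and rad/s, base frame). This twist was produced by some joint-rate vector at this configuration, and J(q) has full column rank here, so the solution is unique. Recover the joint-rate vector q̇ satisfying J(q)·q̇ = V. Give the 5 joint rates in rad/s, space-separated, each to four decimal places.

o_n = [-0.2750, -1.0656, -0.1547]
J₁: ẑ×o_n = [1.0656, -0.2750, 0.0000], ω = ẑ
J2: z=[-0.6018, -0.7986, 0.0000] o=[0.3434, -0.2588, 0.4000] → [0.4430, -0.3338, -0.0083, -0.6018, -0.7986, 0.0000]
J3: z=[-0.6018, -0.7986, 0.0000] o=[-0.1668, -0.5003, 0.2165] → [0.2964, -0.2234, 0.2538, -0.6018, -0.7986, 0.0000]
J4: z=[-0.7943, 0.5985, 0.1045] o=[-0.1894, -0.4834, -0.0521] → [-0.0006, -0.0905, 0.5137, -0.7943, 0.5985, 0.1045]
J5: z=[0.0011, 0.1734, -0.9848] o=[-0.3777, -0.7258, -0.0950] → [-0.3450, -0.1011, -0.0182, 0.0011, 0.1734, -0.9848]
q̇ = J⁺·V = [0.4300, -0.3840, -0.1660, -0.2860, 0.8560]

0.4300 -0.3840 -0.1660 -0.2860 0.8560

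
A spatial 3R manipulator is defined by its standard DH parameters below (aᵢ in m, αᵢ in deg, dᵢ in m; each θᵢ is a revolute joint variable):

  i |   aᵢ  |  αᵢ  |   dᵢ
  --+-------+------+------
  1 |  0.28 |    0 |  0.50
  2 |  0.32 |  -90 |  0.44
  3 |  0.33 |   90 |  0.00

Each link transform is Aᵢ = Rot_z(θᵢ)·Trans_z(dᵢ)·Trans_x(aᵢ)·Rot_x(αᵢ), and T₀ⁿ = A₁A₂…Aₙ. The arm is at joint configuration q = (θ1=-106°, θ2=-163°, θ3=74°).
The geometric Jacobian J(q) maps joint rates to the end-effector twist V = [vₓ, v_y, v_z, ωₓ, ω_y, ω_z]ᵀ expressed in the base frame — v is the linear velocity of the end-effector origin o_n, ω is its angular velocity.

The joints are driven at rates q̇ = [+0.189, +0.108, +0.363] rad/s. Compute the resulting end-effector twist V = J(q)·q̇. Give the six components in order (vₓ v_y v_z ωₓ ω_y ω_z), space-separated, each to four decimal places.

o_n = [-0.0844, 0.1417, 0.6228]
J₁: ẑ×o_n = [-0.1417, -0.0844, 0.0000], ω = ẑ
J2: z=[0.0000, 0.0000, 1.0000] o=[-0.0772, -0.2692, 0.5000] → [-0.4109, -0.0072, 0.0000, 0.0000, 0.0000, 1.0000]
J3: z=[-0.9998, -0.0175, 0.0000] o=[-0.0828, 0.0508, 0.9400] → [0.0055, -0.3172, -0.0910, -0.9998, -0.0175, 0.0000]
V = J·q̇ = [-0.0692, -0.1318, -0.0330, -0.3629, -0.0063, 0.2970]

-0.0692 -0.1318 -0.0330 -0.3629 -0.0063 0.2970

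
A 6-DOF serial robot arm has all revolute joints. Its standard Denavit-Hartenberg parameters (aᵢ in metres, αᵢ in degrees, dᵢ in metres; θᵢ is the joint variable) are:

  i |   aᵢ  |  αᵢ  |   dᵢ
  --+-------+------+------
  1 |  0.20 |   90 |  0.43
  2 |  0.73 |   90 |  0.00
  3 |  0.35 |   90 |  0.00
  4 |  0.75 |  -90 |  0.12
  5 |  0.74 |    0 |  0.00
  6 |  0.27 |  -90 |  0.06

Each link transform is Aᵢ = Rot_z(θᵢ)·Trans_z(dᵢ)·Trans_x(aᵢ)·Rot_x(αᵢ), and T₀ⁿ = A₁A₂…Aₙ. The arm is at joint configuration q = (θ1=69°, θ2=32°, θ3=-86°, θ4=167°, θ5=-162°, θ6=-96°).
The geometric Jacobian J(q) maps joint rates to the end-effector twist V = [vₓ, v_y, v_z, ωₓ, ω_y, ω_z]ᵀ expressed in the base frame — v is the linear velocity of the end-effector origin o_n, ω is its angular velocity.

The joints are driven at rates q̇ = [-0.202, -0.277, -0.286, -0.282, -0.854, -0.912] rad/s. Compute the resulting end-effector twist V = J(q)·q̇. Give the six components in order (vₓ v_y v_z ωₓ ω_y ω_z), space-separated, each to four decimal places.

0.7157 0.4825 0.1054 -0.2438 1.1887 -1.2550

o_n = [-0.0642, 0.8128, 0.8364]
J₁: ẑ×o_n = [-0.8128, -0.0642, 0.0000], ω = ẑ
J2: z=[0.9336, -0.3584, 0.0000] o=[0.0717, 0.1867, 0.4300] → [-0.1456, -0.3794, 0.5358, 0.9336, -0.3584, 0.0000]
J3: z=[0.1899, 0.4947, -0.8480] o=[0.2935, 0.7647, 0.8168] → [0.0505, 0.2997, 0.1861, 0.1899, 0.4947, -0.8480]
J4: z=[-0.3683, -0.7648, -0.5286] o=[-0.0250, 0.9091, 0.8298] → [-0.0560, 0.0232, 0.0055, -0.3683, -0.7648, -0.5286]
J5: z=[0.0197, -0.5749, 0.8180] o=[0.6279, 0.5992, 0.5963] → [-0.3128, -0.5709, -0.3937, 0.0197, -0.5749, 0.8180]
J6: z=[0.0197, -0.5749, 0.8180] o=[-0.1105, 0.6290, 0.6350] → [-0.2662, 0.0339, 0.0302, 0.0197, -0.5749, 0.8180]
V = J·q̇ = [0.7157, 0.4825, 0.1054, -0.2438, 1.1887, -1.2550]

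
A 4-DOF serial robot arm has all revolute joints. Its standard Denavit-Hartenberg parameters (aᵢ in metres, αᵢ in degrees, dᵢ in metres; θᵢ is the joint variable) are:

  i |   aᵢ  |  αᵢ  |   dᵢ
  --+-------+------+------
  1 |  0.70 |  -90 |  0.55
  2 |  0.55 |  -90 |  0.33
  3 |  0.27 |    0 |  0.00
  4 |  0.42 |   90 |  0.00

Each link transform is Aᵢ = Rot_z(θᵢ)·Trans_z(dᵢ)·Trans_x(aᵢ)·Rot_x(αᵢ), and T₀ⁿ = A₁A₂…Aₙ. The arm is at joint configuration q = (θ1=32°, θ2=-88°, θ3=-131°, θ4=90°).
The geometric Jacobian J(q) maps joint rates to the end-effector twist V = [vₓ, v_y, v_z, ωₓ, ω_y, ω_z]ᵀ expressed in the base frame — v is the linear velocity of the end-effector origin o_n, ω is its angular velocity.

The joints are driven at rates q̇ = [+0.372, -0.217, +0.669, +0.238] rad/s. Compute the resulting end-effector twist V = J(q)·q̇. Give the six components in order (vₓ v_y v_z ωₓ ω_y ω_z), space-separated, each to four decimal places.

-0.4239 -0.1466 0.3912 0.8837 0.2963 0.3403

o_n = [0.1852, 1.0700, 1.2394]
J₁: ẑ×o_n = [-1.0700, 0.1852, 0.0000], ω = ẑ
J2: z=[-0.5299, 0.8480, 0.0000] o=[0.5936, 0.3709, 0.5500] → [0.5847, 0.3653, -0.0241, -0.5299, 0.8480, 0.0000]
J3: z=[0.8475, 0.5296, -0.0349] o=[0.4350, 0.6610, 1.0997] → [0.0883, -0.1097, 0.4790, 0.8475, 0.5296, -0.0349]
J4: z=[0.8475, 0.5296, -0.0349] o=[0.3218, 0.8305, 0.9226] → [0.1761, -0.2637, 0.2754, 0.8475, 0.5296, -0.0349]
V = J·q̇ = [-0.4239, -0.1466, 0.3912, 0.8837, 0.2963, 0.3403]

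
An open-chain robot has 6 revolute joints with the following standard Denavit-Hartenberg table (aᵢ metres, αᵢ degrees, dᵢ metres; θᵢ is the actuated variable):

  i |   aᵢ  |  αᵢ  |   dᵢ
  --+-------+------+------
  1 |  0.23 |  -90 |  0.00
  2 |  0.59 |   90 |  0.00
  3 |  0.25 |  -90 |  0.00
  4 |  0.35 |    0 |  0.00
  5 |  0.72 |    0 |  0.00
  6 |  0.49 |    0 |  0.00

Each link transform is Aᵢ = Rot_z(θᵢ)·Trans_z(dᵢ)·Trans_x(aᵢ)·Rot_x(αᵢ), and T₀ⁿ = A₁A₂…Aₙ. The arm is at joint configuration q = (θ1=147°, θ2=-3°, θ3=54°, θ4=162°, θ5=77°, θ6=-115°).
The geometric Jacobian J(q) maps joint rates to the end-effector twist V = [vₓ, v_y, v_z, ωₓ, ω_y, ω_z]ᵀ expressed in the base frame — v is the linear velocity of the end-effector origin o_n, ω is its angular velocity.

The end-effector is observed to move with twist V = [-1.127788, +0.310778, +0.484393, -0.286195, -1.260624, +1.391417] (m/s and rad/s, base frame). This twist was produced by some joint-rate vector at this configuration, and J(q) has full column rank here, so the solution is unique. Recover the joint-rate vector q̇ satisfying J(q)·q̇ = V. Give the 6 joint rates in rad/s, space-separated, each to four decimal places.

o_n = [-0.0036, 0.7043, 0.1111]
J₁: ẑ×o_n = [-0.7043, -0.0036, 0.0000], ω = ẑ
J2: z=[-0.5446, -0.8387, 0.0000] o=[-0.1929, 0.1253, 0.0000] → [-0.0932, 0.0605, -0.1567, -0.5446, -0.8387, 0.0000]
J3: z=[0.0439, -0.0285, 0.9986] o=[-0.6870, 0.4462, 0.0309] → [-0.2601, 0.6789, 0.0308, 0.0439, -0.0285, 0.9986]
J4: z=[0.3574, -0.9330, -0.0423] o=[-0.9203, 0.3565, 0.0386] → [-0.0530, -0.0647, 0.9795, 0.3574, -0.9330, -0.0423]
J5: z=[0.3574, -0.9330, -0.0423] o=[-0.6145, 0.4790, -0.0797] → [-0.1685, -0.0941, 0.6504, 0.3574, -0.9330, -0.0423]
J6: z=[0.3574, -0.9330, -0.0423] o=[-0.2414, 0.5944, 0.5252] → [0.3910, 0.1379, 0.2611, 0.3574, -0.9330, -0.0423]
q̇ = J⁺·V = [0.8160, 0.9110, 0.5980, 0.2860, 0.6910, -0.4630]

0.8160 0.9110 0.5980 0.2860 0.6910 -0.4630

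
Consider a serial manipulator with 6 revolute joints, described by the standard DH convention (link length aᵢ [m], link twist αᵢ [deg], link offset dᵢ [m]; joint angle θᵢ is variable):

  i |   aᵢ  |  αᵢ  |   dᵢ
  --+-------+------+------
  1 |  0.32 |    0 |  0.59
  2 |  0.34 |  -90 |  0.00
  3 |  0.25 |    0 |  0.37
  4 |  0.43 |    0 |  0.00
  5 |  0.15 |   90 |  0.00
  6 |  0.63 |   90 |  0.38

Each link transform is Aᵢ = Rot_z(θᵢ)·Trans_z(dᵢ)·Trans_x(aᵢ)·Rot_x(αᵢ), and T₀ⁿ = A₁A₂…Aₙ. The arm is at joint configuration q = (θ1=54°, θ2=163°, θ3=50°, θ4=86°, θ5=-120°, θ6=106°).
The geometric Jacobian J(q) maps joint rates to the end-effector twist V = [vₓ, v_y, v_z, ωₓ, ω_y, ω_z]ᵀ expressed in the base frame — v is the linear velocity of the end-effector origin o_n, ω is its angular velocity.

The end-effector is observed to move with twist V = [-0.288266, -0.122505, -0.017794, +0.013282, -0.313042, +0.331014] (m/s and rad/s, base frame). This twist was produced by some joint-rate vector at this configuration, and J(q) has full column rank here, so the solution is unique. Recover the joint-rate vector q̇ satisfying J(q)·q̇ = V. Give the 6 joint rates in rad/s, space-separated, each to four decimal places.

-0.3770 0.0880 -0.6810 -0.0100 0.9490 0.6450

o_n = [0.5569, -0.6848, 0.4716]
J₁: ẑ×o_n = [0.6848, 0.5569, -0.0000], ω = ẑ
J2: z=[0.0000, 0.0000, 1.0000] o=[0.1881, 0.2589, 0.5900] → [0.9437, 0.3688, -0.0000, 0.0000, 0.0000, 1.0000]
J3: z=[0.6018, -0.7986, 0.0000] o=[-0.0834, 0.0543, 0.5900] → [0.0946, 0.0713, 0.0666, 0.6018, -0.7986, 0.0000]
J4: z=[0.6018, -0.7986, 0.0000] o=[0.0109, -0.3379, 0.3985] → [-0.0584, -0.0440, 0.2273, 0.6018, -0.7986, 0.0000]
J5: z=[0.6018, -0.7986, 0.0000] o=[0.2579, -0.1518, 0.0998] → [-0.2969, -0.2238, -0.0820, 0.6018, -0.7986, 0.0000]
J6: z=[-0.2201, -0.1659, 0.9613] o=[0.1428, -0.2386, 0.0584] → [0.3604, 0.4890, 0.1669, -0.2201, -0.1659, 0.9613]
q̇ = J⁺·V = [-0.3770, 0.0880, -0.6810, -0.0100, 0.9490, 0.6450]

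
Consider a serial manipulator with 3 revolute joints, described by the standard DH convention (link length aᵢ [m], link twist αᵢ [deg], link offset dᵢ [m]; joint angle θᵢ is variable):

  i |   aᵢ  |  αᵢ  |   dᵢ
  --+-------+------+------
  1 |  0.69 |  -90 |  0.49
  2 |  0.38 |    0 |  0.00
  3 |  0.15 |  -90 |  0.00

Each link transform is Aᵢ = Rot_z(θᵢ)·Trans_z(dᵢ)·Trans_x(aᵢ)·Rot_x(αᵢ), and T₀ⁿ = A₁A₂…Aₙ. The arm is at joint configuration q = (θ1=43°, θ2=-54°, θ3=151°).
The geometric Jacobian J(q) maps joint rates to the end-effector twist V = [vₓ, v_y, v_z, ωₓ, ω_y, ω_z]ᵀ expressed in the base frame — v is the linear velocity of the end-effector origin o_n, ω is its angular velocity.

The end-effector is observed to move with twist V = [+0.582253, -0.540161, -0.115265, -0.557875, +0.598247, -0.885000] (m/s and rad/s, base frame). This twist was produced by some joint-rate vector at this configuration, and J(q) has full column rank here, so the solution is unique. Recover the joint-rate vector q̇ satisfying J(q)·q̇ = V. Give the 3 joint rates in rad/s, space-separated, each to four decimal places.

o_n = [0.6546, 0.6104, 0.6485]
J₁: ẑ×o_n = [-0.6104, 0.6546, 0.0000], ω = ẑ
J2: z=[-0.6820, 0.7314, 0.0000] o=[0.5046, 0.4706, 0.4900] → [0.1160, 0.1081, -0.2051, -0.6820, 0.7314, 0.0000]
J3: z=[-0.6820, 0.7314, 0.0000] o=[0.6680, 0.6229, 0.7974] → [-0.1089, -0.1015, 0.0183, -0.6820, 0.7314, 0.0000]
q̇ = J⁺·V = [-0.8850, 0.5830, 0.2350]

-0.8850 0.5830 0.2350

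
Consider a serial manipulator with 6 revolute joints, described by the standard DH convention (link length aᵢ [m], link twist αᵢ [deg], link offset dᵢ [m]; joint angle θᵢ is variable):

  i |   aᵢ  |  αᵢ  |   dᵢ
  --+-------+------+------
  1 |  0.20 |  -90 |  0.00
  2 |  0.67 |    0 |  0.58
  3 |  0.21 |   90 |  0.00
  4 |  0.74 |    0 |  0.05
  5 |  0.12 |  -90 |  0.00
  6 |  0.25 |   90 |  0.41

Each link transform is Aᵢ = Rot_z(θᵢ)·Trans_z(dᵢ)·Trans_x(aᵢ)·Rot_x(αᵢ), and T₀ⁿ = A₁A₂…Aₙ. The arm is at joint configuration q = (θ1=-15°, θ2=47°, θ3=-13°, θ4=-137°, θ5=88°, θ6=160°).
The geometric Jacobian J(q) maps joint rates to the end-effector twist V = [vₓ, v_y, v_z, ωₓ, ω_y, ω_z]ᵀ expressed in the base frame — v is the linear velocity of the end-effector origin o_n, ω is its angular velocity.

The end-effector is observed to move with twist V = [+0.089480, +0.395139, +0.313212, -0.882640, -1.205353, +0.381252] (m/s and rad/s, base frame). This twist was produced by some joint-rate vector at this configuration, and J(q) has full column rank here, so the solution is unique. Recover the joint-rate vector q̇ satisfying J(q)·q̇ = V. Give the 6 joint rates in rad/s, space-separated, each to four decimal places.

0.1300 -0.8440 -0.0370 -0.7480 0.6540 -0.7800

o_n = [0.6491, 0.2723, -0.4651]
J₁: ẑ×o_n = [-0.2723, 0.6491, 0.0000], ω = ẑ
J2: z=[0.2588, 0.9659, 0.0000] o=[0.1932, -0.0518, 0.0000] → [-0.4493, 0.1204, -0.3565, 0.2588, 0.9659, 0.0000]
J3: z=[0.2588, 0.9659, 0.0000] o=[0.7847, 0.3902, -0.4900] → [0.0241, -0.0064, 0.1004, 0.2588, 0.9659, 0.0000]
J4: z=[0.5401, -0.1447, 0.8290] o=[0.9528, 0.3451, -0.6074] → [0.0398, -0.3287, -0.0833, 0.5401, -0.1447, 0.8290]
J5: z=[0.5401, -0.1447, 0.8290] o=[0.4158, -0.0334, -0.2633] → [-0.2243, 0.3024, 0.1989, 0.5401, -0.1447, 0.8290]
J6: z=[0.7742, 0.4718, -0.4220] o=[0.4554, -0.1378, -0.3074] → [0.0987, 0.0404, 0.2261, 0.7742, 0.4718, -0.4220]
q̇ = J⁺·V = [0.1300, -0.8440, -0.0370, -0.7480, 0.6540, -0.7800]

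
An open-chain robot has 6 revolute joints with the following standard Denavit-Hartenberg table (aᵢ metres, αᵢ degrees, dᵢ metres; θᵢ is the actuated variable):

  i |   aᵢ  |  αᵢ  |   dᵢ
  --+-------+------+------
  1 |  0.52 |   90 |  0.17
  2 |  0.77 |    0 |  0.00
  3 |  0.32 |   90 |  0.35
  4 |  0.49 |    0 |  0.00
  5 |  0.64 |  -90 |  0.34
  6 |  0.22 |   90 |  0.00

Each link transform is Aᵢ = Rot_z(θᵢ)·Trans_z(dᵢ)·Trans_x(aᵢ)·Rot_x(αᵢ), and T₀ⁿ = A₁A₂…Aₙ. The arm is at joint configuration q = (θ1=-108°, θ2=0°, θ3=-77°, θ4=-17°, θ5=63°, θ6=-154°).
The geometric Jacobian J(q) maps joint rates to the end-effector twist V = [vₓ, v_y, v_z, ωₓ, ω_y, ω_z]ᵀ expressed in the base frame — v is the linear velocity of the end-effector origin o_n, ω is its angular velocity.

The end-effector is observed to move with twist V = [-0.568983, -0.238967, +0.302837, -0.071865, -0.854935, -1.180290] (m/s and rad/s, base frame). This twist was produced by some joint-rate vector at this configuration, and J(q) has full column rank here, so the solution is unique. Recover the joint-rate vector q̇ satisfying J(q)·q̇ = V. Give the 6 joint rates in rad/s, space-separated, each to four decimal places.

o_n = [-0.8426, -0.8947, -0.9959]
J₁: ẑ×o_n = [0.8947, -0.8426, 0.0000], ω = ẑ
J2: z=[-0.9511, 0.3090, 0.0000] o=[-0.1607, -0.4945, 0.1700] → [-0.3603, -1.1088, 0.5912, -0.9511, 0.3090, 0.0000]
J3: z=[-0.9511, 0.3090, 0.0000] o=[-0.3986, -1.2269, 0.1700] → [-0.3603, -1.1088, -0.1788, -0.9511, 0.3090, 0.0000]
J4: z=[0.3011, 0.9267, -0.2250] o=[-0.7537, -1.1872, -0.1418] → [-0.7257, 0.2772, 0.1704, 0.3011, 0.9267, -0.2250]
J5: z=[0.3011, 0.9267, -0.2250] o=[-0.6501, -1.3317, -0.5984] → [-0.2701, 0.1630, 0.3100, 0.3011, 0.9267, -0.2250]
J6: z=[-0.6107, 0.3686, 0.7009] o=[-1.0164, -0.9695, -1.1080] → [-0.0111, 0.1903, -0.1098, -0.6107, 0.3686, 0.7009]
q̇ = J⁺·V = [-0.6740, 0.6470, -0.1850, -0.0020, -0.6980, -0.9470]

-0.6740 0.6470 -0.1850 -0.0020 -0.6980 -0.9470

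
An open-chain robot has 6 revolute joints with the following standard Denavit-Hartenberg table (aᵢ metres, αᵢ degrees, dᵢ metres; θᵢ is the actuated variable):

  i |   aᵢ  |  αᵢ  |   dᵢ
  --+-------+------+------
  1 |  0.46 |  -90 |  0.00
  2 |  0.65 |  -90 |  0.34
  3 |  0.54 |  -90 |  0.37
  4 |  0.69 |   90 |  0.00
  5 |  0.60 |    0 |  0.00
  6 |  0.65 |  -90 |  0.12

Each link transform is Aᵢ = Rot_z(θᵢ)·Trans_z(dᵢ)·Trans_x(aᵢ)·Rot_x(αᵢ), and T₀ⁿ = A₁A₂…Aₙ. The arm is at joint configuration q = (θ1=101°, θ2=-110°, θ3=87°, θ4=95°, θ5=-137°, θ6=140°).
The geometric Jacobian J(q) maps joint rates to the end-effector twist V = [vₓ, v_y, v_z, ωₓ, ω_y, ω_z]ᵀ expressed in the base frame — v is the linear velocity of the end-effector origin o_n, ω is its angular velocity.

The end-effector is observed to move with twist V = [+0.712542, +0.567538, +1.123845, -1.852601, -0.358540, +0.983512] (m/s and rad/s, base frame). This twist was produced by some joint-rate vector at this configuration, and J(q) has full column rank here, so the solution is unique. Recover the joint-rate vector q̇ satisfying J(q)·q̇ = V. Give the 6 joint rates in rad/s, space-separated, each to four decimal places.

o_n = [0.2940, -0.3562, 0.8077]
J₁: ẑ×o_n = [0.3562, 0.2940, -0.0000], ω = ẑ
J2: z=[-0.9816, -0.1908, 0.0000] o=[-0.0878, 0.4515, 0.0000] → [-0.1541, 0.7928, 0.8658, -0.9816, -0.1908, 0.0000]
J3: z=[-0.1793, 0.9224, 0.3420] o=[-0.3791, 0.1684, 0.6108] → [0.3610, 0.2655, -0.5268, -0.1793, 0.9224, 0.3420]
J4: z=[-0.0138, 0.3453, -0.9384] o=[0.0857, 0.6032, 0.7639] → [-0.8852, -0.1948, -0.0587, -0.0138, 0.3453, -0.9384]
J5: z=[0.9956, 0.0919, 0.0192] o=[0.1498, -0.0413, 0.5259] → [0.0319, -0.2778, -0.3268, 0.9956, 0.0919, 0.0192]
J6: z=[0.9956, 0.0919, 0.0192] o=[0.1147, 0.2273, 1.0612] → [-0.0121, 0.2559, -0.5974, 0.9956, 0.0919, 0.0192]
q̇ = J⁺·V = [0.2690, 0.5490, 0.1320, -0.7400, -0.3900, -0.9160]

0.2690 0.5490 0.1320 -0.7400 -0.3900 -0.9160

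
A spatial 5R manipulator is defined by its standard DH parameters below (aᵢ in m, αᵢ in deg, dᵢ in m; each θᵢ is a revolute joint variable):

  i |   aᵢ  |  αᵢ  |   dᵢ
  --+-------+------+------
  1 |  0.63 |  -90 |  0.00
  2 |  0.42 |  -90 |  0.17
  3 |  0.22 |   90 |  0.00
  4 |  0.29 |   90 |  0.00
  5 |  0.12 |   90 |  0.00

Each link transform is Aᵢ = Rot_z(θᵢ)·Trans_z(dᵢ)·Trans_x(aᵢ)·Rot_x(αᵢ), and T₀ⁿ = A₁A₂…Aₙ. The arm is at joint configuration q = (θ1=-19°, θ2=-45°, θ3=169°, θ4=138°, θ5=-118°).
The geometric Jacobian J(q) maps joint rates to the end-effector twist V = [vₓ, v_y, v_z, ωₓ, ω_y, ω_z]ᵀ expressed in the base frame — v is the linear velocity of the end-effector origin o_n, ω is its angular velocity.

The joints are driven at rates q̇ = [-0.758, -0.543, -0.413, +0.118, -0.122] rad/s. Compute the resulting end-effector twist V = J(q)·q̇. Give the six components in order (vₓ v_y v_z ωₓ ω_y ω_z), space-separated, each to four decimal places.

o_n = [1.0234, -0.0719, 0.1400]
J₁: ẑ×o_n = [0.0719, 1.0234, -0.0000], ω = ẑ
J2: z=[0.3256, 0.9455, 0.0000] o=[0.5957, -0.2051, 0.0000] → [0.1323, -0.0456, -0.3611, 0.3256, 0.9455, 0.0000]
J3: z=[0.6686, -0.2302, -0.7071] o=[0.9318, -0.1411, 0.2970] → [0.0850, 0.0402, 0.0673, 0.6686, -0.2302, -0.7071]
J4: z=[-0.1920, -0.9721, 0.1349] o=[0.7738, -0.1310, 0.1443] → [-0.0038, 0.0329, 0.2313, -0.1920, -0.9721, 0.1349]
J5: z=[0.0161, -0.1406, -0.9899] o=[1.0583, -0.1855, 0.1567] → [0.1148, 0.0349, -0.0031, 0.0161, -0.1406, -0.9899]
V = J·q̇ = [-0.1760, -0.7680, 0.1959, -0.4775, -0.5159, -0.3293]

-0.1760 -0.7680 0.1959 -0.4775 -0.5159 -0.3293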